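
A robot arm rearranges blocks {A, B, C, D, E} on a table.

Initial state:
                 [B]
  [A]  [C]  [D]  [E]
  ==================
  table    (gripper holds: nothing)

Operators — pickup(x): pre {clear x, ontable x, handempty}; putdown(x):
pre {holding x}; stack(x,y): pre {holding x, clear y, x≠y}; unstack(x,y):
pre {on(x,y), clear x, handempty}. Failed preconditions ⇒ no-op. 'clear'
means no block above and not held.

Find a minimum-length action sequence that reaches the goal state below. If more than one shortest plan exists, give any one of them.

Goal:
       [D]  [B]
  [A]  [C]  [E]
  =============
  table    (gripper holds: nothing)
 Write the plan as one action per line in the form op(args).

step 1 (pickup(D)): towers=[A; C; E/B] holding=D
step 2 (stack(D, C)): towers=[A; C/D; E/B] holding=-
goal check: towers=[A; C/D; E/B] holding=- — reached (length 2, optimal by BFS)

pickup(D)
stack(D, C)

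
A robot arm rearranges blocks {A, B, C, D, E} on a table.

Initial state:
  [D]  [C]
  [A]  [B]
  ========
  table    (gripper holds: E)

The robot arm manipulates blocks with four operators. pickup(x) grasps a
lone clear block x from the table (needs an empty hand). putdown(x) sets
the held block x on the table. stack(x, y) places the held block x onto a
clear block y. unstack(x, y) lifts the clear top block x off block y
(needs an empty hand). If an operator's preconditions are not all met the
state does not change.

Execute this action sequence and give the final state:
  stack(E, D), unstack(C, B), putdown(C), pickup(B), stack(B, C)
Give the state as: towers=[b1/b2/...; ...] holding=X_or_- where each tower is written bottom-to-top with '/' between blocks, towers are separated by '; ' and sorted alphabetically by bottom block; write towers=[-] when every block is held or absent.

towers=[A/D/E; C/B] holding=-

step 1 (stack(E, D)): towers=[A/D/E; B/C] holding=-
step 2 (unstack(C, B)): towers=[A/D/E; B] holding=C
step 3 (putdown(C)): towers=[A/D/E; B; C] holding=-
step 4 (pickup(B)): towers=[A/D/E; C] holding=B
step 5 (stack(B, C)): towers=[A/D/E; C/B] holding=-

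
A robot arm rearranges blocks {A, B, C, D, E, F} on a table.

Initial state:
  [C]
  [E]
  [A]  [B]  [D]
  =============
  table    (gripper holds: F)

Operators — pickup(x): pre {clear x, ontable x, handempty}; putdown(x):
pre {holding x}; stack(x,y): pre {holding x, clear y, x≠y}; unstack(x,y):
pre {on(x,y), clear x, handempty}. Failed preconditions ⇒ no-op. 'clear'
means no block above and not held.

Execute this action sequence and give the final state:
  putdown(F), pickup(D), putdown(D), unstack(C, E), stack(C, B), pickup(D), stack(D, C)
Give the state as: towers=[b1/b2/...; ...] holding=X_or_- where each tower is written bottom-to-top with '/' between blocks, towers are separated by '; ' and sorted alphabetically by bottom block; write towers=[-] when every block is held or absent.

towers=[A/E; B/C/D; F] holding=-

step 1 (putdown(F)): towers=[A/E/C; B; D; F] holding=-
step 2 (pickup(D)): towers=[A/E/C; B; F] holding=D
step 3 (putdown(D)): towers=[A/E/C; B; D; F] holding=-
step 4 (unstack(C, E)): towers=[A/E; B; D; F] holding=C
step 5 (stack(C, B)): towers=[A/E; B/C; D; F] holding=-
step 6 (pickup(D)): towers=[A/E; B/C; F] holding=D
step 7 (stack(D, C)): towers=[A/E; B/C/D; F] holding=-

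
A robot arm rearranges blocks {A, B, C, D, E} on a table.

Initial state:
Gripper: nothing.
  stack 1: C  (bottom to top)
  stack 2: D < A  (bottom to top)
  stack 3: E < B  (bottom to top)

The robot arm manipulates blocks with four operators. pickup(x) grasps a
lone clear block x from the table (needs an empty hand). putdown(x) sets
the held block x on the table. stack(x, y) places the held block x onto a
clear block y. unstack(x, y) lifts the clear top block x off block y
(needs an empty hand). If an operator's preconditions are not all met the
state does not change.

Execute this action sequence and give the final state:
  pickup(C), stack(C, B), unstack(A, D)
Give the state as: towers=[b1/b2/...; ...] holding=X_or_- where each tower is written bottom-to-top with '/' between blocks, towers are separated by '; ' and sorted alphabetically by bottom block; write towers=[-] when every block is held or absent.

towers=[D; E/B/C] holding=A

step 1 (pickup(C)): towers=[D/A; E/B] holding=C
step 2 (stack(C, B)): towers=[D/A; E/B/C] holding=-
step 3 (unstack(A, D)): towers=[D; E/B/C] holding=A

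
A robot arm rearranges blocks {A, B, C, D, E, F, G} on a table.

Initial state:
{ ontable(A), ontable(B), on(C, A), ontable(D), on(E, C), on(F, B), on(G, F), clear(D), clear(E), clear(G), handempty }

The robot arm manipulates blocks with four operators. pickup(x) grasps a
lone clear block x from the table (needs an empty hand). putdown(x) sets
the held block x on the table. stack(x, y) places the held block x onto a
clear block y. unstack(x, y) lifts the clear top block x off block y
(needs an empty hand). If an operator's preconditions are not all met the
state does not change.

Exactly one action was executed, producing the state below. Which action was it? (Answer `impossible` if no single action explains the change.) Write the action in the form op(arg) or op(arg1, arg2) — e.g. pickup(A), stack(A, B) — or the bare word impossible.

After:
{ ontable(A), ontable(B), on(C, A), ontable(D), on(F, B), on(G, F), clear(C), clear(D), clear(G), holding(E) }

target: towers=[A/C; B/F/G; D] holding=E
     unstack(G, F) → towers=[A/C/E; B/F; D] holding=G
         pickup(D) → towers=[A/C/E; B/F/G] holding=D
     unstack(E, C) → towers=[A/C; B/F/G; D] holding=E  ← match

unstack(E, C)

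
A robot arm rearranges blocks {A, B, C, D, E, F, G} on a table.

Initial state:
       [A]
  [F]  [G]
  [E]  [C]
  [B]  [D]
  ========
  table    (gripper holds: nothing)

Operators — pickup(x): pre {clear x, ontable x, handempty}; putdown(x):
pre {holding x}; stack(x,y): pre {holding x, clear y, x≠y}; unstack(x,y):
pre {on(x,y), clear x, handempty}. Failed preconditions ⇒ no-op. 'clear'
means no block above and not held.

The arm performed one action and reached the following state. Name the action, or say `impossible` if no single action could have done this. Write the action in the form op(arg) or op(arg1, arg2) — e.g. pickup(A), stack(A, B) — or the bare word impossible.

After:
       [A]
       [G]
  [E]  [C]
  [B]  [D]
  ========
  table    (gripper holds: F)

target: towers=[B/E; D/C/G/A] holding=F
     unstack(F, E) → towers=[B/E; D/C/G/A] holding=F  ← match
     unstack(A, G) → towers=[B/E/F; D/C/G] holding=A

unstack(F, E)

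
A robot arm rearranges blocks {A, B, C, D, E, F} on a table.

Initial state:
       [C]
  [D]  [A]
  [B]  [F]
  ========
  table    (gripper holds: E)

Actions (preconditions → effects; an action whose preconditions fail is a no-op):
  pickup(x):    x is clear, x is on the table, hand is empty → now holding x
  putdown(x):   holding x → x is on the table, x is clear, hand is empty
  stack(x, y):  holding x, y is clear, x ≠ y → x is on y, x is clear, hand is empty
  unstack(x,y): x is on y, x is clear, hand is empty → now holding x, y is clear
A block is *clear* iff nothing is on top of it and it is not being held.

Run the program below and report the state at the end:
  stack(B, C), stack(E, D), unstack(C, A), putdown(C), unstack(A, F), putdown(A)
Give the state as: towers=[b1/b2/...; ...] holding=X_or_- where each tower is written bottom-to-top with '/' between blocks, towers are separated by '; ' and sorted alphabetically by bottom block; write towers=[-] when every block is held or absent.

step 1 (stack(B, C)) [no-op]: towers=[B/D; F/A/C] holding=E
step 2 (stack(E, D)): towers=[B/D/E; F/A/C] holding=-
step 3 (unstack(C, A)): towers=[B/D/E; F/A] holding=C
step 4 (putdown(C)): towers=[B/D/E; C; F/A] holding=-
step 5 (unstack(A, F)): towers=[B/D/E; C; F] holding=A
step 6 (putdown(A)): towers=[A; B/D/E; C; F] holding=-

towers=[A; B/D/E; C; F] holding=-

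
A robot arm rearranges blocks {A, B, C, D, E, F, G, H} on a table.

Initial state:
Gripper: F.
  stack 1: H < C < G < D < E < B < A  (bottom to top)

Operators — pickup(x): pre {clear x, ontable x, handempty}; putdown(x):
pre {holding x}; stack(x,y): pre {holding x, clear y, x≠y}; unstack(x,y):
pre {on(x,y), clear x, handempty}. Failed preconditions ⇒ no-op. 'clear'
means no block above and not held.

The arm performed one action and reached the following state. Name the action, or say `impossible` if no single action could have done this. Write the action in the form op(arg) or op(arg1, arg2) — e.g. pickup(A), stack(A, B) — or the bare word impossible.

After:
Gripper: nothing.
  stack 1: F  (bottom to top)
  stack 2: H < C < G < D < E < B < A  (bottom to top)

putdown(F)

target: towers=[F; H/C/G/D/E/B/A] holding=-
        putdown(F) → towers=[F; H/C/G/D/E/B/A] holding=-  ← match
       stack(F, A) → towers=[H/C/G/D/E/B/A/F] holding=-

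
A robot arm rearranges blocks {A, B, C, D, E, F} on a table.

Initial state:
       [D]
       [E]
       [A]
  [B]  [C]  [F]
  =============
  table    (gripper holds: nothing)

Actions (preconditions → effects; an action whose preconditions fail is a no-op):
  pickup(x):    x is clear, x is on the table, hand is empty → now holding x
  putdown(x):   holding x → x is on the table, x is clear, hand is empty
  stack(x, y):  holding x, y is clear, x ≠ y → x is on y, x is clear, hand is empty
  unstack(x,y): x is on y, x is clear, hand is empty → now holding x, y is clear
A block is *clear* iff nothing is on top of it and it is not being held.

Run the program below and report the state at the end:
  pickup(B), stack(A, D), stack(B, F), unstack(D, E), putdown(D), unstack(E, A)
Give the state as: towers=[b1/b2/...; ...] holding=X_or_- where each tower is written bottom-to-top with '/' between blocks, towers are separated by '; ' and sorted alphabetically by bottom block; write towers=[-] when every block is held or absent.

towers=[C/A; D; F/B] holding=E

step 1 (pickup(B)): towers=[C/A/E/D; F] holding=B
step 2 (stack(A, D)) [no-op]: towers=[C/A/E/D; F] holding=B
step 3 (stack(B, F)): towers=[C/A/E/D; F/B] holding=-
step 4 (unstack(D, E)): towers=[C/A/E; F/B] holding=D
step 5 (putdown(D)): towers=[C/A/E; D; F/B] holding=-
step 6 (unstack(E, A)): towers=[C/A; D; F/B] holding=E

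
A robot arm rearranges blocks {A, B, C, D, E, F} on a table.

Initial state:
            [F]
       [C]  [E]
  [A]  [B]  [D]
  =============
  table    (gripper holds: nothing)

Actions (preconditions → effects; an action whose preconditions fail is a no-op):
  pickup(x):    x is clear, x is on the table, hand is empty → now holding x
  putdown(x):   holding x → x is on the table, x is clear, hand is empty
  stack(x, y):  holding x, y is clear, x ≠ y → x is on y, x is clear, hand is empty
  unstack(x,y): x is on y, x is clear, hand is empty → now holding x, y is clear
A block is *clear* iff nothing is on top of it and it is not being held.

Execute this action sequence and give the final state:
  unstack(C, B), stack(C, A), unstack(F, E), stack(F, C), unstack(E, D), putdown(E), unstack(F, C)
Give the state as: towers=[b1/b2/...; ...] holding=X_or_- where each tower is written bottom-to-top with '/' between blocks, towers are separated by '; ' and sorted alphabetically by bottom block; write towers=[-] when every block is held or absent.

step 1 (unstack(C, B)): towers=[A; B; D/E/F] holding=C
step 2 (stack(C, A)): towers=[A/C; B; D/E/F] holding=-
step 3 (unstack(F, E)): towers=[A/C; B; D/E] holding=F
step 4 (stack(F, C)): towers=[A/C/F; B; D/E] holding=-
step 5 (unstack(E, D)): towers=[A/C/F; B; D] holding=E
step 6 (putdown(E)): towers=[A/C/F; B; D; E] holding=-
step 7 (unstack(F, C)): towers=[A/C; B; D; E] holding=F

towers=[A/C; B; D; E] holding=F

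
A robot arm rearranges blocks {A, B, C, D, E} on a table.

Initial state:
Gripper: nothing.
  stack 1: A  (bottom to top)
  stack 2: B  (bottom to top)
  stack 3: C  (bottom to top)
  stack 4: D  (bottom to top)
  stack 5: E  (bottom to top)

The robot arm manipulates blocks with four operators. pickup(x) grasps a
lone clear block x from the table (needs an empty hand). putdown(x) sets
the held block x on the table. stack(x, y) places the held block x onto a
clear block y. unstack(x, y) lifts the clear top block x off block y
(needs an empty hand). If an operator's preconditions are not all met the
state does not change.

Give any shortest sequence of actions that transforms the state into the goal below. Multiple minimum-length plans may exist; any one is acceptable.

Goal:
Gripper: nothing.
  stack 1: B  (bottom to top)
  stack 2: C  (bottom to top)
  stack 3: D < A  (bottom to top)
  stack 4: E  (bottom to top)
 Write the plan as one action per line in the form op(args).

pickup(A)
stack(A, D)

step 1 (pickup(A)): towers=[B; C; D; E] holding=A
step 2 (stack(A, D)): towers=[B; C; D/A; E] holding=-
goal check: towers=[B; C; D/A; E] holding=- — reached (length 2, optimal by BFS)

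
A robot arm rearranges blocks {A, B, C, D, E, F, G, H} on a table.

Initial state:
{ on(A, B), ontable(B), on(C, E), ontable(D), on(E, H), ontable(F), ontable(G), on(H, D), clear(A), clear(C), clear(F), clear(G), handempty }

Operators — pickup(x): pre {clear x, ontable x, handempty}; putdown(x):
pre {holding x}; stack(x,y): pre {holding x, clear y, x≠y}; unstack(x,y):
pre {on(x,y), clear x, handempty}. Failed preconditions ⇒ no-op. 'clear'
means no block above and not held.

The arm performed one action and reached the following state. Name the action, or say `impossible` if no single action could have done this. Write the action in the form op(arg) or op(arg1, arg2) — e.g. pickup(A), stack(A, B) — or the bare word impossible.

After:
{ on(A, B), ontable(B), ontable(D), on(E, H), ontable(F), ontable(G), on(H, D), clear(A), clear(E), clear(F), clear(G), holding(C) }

unstack(C, E)

target: towers=[B/A; D/H/E; F; G] holding=C
         pickup(G) → towers=[B/A; D/H/E/C; F] holding=G
     unstack(A, B) → towers=[B; D/H/E/C; F; G] holding=A
         pickup(F) → towers=[B/A; D/H/E/C; G] holding=F
     unstack(C, E) → towers=[B/A; D/H/E; F; G] holding=C  ← match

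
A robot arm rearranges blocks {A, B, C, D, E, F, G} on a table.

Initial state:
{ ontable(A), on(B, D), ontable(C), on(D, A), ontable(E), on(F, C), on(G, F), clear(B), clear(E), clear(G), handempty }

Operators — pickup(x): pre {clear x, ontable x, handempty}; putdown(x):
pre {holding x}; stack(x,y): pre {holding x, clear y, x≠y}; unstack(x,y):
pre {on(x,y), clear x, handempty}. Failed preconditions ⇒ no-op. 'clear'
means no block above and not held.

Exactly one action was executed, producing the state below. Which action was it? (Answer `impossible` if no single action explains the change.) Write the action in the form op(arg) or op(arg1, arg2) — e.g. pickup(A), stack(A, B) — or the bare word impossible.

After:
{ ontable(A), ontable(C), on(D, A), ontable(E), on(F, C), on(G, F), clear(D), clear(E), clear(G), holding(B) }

unstack(B, D)

target: towers=[A/D; C/F/G; E] holding=B
     unstack(B, D) → towers=[A/D; C/F/G; E] holding=B  ← match
     unstack(G, F) → towers=[A/D/B; C/F; E] holding=G
         pickup(E) → towers=[A/D/B; C/F/G] holding=E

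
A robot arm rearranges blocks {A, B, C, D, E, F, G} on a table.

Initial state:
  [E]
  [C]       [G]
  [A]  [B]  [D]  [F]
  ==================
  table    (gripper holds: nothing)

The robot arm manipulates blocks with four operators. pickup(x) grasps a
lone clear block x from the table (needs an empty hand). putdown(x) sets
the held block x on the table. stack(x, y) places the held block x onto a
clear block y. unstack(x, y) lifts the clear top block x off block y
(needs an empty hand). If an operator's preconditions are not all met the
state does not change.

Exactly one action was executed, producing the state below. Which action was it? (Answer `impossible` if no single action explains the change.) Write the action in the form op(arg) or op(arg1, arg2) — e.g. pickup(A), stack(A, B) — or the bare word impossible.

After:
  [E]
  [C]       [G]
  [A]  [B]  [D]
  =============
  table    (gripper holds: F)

pickup(F)

target: towers=[A/C/E; B; D/G] holding=F
         pickup(B) → towers=[A/C/E; D/G; F] holding=B
         pickup(F) → towers=[A/C/E; B; D/G] holding=F  ← match
     unstack(G, D) → towers=[A/C/E; B; D; F] holding=G
     unstack(E, C) → towers=[A/C; B; D/G; F] holding=E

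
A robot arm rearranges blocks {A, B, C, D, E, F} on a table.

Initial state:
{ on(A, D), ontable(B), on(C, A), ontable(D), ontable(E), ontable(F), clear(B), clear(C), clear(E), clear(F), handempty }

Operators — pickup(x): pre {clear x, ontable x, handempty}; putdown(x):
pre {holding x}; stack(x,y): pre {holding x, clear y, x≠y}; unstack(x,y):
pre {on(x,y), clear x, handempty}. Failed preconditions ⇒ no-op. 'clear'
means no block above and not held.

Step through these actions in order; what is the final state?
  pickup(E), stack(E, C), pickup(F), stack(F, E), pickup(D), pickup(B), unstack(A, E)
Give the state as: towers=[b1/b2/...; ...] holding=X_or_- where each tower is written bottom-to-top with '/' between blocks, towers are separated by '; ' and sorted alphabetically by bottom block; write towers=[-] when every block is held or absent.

step 1 (pickup(E)): towers=[B; D/A/C; F] holding=E
step 2 (stack(E, C)): towers=[B; D/A/C/E; F] holding=-
step 3 (pickup(F)): towers=[B; D/A/C/E] holding=F
step 4 (stack(F, E)): towers=[B; D/A/C/E/F] holding=-
step 5 (pickup(D)) [no-op]: towers=[B; D/A/C/E/F] holding=-
step 6 (pickup(B)): towers=[D/A/C/E/F] holding=B
step 7 (unstack(A, E)) [no-op]: towers=[D/A/C/E/F] holding=B

towers=[D/A/C/E/F] holding=B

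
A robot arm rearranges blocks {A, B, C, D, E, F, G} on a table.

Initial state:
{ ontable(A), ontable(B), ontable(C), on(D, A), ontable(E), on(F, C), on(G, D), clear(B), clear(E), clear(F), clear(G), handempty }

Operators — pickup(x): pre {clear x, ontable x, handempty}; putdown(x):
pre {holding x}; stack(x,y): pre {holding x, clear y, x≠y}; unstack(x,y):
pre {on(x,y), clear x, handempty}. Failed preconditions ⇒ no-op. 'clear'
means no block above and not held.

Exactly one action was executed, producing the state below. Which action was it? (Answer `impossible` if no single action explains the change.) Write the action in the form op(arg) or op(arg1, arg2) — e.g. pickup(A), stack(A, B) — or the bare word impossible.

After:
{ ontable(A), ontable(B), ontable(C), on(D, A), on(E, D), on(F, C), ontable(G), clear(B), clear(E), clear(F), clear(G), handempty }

impossible

target: towers=[A/D/E; B; C/F; G] holding=-
         pickup(B) → towers=[A/D/G; C/F; E] holding=B
     unstack(F, C) → towers=[A/D/G; B; C; E] holding=F
     unstack(G, D) → towers=[A/D; B; C/F; E] holding=G
         pickup(E) → towers=[A/D/G; B; C/F] holding=E
none of the 4 applicable actions match → impossible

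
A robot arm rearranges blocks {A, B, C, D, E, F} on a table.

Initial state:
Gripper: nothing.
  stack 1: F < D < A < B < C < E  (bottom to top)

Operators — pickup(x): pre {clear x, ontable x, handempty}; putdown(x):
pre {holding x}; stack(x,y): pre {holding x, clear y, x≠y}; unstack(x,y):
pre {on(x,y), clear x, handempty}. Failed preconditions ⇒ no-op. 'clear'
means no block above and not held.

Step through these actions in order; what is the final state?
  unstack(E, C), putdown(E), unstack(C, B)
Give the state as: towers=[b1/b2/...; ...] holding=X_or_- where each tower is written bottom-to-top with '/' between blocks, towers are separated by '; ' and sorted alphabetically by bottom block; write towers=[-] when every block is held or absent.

towers=[E; F/D/A/B] holding=C

step 1 (unstack(E, C)): towers=[F/D/A/B/C] holding=E
step 2 (putdown(E)): towers=[E; F/D/A/B/C] holding=-
step 3 (unstack(C, B)): towers=[E; F/D/A/B] holding=C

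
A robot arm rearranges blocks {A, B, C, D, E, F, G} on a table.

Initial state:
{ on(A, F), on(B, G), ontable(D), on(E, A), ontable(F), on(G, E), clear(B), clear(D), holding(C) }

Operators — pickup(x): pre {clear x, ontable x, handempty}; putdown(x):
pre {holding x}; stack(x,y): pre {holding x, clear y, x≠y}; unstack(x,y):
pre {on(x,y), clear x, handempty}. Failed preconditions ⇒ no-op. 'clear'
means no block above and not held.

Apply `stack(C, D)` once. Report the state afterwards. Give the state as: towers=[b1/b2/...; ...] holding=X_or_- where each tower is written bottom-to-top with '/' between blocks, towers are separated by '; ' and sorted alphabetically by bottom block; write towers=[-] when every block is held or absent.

towers=[D/C; F/A/E/G/B] holding=-

before: towers=[D; F/A/E/G/B] holding=C
pre[stack(C, D)]: holding(C) ✓, clear(D) ✓, C≠D ✓
all met → apply stack(C, D)
after:  towers=[D/C; F/A/E/G/B] holding=-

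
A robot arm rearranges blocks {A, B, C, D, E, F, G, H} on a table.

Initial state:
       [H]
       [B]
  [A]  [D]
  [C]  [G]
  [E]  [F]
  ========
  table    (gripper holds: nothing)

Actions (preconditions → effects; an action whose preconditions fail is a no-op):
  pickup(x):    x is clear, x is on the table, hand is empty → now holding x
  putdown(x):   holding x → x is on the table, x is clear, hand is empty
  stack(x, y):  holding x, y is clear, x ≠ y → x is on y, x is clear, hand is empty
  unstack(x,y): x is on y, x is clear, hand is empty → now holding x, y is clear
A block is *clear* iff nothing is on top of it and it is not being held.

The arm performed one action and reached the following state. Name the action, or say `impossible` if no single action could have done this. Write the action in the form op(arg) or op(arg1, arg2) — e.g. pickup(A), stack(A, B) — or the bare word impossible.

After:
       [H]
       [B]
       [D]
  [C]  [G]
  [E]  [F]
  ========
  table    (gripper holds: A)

target: towers=[E/C; F/G/D/B/H] holding=A
     unstack(A, C) → towers=[E/C; F/G/D/B/H] holding=A  ← match
     unstack(H, B) → towers=[E/C/A; F/G/D/B] holding=H

unstack(A, C)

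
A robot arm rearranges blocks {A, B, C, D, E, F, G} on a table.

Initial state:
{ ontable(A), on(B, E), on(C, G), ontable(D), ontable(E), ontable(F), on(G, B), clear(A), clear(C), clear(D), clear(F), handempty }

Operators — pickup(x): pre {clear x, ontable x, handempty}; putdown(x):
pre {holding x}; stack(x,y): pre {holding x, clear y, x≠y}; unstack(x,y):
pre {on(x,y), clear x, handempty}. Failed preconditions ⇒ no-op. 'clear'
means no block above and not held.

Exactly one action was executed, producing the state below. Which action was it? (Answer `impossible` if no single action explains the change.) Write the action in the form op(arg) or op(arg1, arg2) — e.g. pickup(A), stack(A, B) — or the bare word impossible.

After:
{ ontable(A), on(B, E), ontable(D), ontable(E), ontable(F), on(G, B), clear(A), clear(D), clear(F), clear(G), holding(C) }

unstack(C, G)

target: towers=[A; D; E/B/G; F] holding=C
         pickup(F) → towers=[A; D; E/B/G/C] holding=F
         pickup(D) → towers=[A; E/B/G/C; F] holding=D
         pickup(A) → towers=[D; E/B/G/C; F] holding=A
     unstack(C, G) → towers=[A; D; E/B/G; F] holding=C  ← match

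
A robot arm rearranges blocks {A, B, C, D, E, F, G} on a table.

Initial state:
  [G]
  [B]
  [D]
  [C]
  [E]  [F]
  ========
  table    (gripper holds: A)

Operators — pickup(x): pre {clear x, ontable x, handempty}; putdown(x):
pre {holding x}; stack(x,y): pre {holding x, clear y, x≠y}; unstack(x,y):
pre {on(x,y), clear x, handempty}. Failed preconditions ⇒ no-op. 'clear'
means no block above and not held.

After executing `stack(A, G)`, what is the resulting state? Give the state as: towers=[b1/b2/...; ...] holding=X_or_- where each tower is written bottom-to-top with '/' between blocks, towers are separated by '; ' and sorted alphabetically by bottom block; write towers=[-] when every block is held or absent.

towers=[E/C/D/B/G/A; F] holding=-

before: towers=[E/C/D/B/G; F] holding=A
pre[stack(A, G)]: holding(A) ✓, clear(G) ✓, A≠G ✓
all met → apply stack(A, G)
after:  towers=[E/C/D/B/G/A; F] holding=-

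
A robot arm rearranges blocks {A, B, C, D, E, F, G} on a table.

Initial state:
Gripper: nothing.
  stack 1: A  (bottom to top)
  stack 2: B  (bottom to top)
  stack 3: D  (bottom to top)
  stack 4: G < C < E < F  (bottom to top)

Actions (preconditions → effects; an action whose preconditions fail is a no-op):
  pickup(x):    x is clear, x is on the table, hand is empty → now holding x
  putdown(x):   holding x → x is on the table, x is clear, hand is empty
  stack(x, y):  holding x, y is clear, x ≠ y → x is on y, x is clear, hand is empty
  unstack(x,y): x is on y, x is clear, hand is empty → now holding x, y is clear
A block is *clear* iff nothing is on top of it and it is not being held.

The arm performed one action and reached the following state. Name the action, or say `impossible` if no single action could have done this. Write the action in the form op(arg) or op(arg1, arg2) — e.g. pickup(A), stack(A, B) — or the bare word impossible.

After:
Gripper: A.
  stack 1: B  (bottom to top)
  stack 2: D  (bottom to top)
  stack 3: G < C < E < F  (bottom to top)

pickup(A)

target: towers=[B; D; G/C/E/F] holding=A
         pickup(B) → towers=[A; D; G/C/E/F] holding=B
     unstack(F, E) → towers=[A; B; D; G/C/E] holding=F
         pickup(D) → towers=[A; B; G/C/E/F] holding=D
         pickup(A) → towers=[B; D; G/C/E/F] holding=A  ← match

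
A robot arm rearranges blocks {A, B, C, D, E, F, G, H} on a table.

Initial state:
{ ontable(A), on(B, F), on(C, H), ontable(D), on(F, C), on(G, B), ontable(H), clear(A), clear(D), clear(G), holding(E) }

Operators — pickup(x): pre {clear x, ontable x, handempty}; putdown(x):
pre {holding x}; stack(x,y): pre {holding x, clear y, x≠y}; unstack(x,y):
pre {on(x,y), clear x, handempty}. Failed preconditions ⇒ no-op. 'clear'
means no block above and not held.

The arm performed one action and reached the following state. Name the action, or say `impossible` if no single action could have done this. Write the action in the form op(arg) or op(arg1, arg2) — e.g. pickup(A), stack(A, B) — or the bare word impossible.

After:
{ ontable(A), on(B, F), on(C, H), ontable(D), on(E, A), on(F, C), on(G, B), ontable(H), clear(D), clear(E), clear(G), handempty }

target: towers=[A/E; D; H/C/F/B/G] holding=-
        putdown(E) → towers=[A; D; E; H/C/F/B/G] holding=-
       stack(E, G) → towers=[A; D; H/C/F/B/G/E] holding=-
       stack(E, A) → towers=[A/E; D; H/C/F/B/G] holding=-  ← match
       stack(E, D) → towers=[A; D/E; H/C/F/B/G] holding=-

stack(E, A)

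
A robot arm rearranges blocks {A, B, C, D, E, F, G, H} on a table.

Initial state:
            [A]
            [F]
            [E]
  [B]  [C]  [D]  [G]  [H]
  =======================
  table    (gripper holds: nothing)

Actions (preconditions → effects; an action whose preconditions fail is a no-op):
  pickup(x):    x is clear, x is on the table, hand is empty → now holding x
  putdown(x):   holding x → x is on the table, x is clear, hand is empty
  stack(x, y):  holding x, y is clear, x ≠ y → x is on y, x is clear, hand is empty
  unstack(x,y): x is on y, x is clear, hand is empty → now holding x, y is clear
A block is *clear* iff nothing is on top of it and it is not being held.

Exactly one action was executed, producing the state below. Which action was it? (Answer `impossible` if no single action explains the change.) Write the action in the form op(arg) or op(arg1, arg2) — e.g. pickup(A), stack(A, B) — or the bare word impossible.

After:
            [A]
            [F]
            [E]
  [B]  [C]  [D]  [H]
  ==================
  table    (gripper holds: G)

pickup(G)

target: towers=[B; C; D/E/F/A; H] holding=G
         pickup(G) → towers=[B; C; D/E/F/A; H] holding=G  ← match
     unstack(A, F) → towers=[B; C; D/E/F; G; H] holding=A
         pickup(H) → towers=[B; C; D/E/F/A; G] holding=H
         pickup(B) → towers=[C; D/E/F/A; G; H] holding=B
         pickup(C) → towers=[B; D/E/F/A; G; H] holding=C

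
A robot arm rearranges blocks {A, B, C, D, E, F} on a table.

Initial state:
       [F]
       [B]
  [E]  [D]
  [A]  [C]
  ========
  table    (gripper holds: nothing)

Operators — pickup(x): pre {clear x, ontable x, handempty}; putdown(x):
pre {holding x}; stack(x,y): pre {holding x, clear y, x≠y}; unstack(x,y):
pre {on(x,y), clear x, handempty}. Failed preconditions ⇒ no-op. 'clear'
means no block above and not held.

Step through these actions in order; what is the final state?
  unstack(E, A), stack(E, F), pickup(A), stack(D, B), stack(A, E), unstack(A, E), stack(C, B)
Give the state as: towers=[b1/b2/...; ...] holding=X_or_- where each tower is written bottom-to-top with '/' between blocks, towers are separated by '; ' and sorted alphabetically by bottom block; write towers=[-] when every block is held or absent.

towers=[C/D/B/F/E] holding=A

step 1 (unstack(E, A)): towers=[A; C/D/B/F] holding=E
step 2 (stack(E, F)): towers=[A; C/D/B/F/E] holding=-
step 3 (pickup(A)): towers=[C/D/B/F/E] holding=A
step 4 (stack(D, B)) [no-op]: towers=[C/D/B/F/E] holding=A
step 5 (stack(A, E)): towers=[C/D/B/F/E/A] holding=-
step 6 (unstack(A, E)): towers=[C/D/B/F/E] holding=A
step 7 (stack(C, B)) [no-op]: towers=[C/D/B/F/E] holding=A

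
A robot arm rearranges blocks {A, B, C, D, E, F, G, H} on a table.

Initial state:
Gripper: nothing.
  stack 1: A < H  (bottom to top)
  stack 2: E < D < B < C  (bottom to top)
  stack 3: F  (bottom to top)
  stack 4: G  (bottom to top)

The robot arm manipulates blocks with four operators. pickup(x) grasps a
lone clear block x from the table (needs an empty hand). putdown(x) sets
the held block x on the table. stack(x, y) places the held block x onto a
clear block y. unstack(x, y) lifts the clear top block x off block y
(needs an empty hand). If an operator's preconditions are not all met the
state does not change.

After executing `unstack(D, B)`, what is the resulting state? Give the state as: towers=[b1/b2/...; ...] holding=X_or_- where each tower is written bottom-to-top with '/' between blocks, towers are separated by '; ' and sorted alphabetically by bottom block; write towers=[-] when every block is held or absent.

before: towers=[A/H; E/D/B/C; F; G] holding=-
pre[unstack(D, B)]: on(D,B) fail, clear(D) fail, handempty ok
on(D,B), clear(D) unmet → unstack(D, B) is a no-op
after:  towers=[A/H; E/D/B/C; F; G] holding=-

towers=[A/H; E/D/B/C; F; G] holding=-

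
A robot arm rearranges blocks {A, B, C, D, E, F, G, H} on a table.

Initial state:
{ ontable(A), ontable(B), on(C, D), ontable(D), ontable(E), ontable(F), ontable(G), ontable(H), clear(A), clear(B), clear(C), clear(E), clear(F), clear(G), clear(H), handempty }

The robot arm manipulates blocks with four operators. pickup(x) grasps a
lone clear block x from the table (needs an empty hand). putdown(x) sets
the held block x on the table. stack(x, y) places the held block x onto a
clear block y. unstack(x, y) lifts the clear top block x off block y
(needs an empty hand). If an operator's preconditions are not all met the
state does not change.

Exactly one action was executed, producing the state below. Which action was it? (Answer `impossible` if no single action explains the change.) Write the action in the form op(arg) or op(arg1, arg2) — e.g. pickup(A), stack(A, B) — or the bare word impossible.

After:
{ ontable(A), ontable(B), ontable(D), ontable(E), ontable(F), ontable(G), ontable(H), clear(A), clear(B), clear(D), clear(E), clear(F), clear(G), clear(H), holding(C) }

unstack(C, D)

target: towers=[A; B; D; E; F; G; H] holding=C
         pickup(G) → towers=[A; B; D/C; E; F; H] holding=G
         pickup(A) → towers=[B; D/C; E; F; G; H] holding=A
         pickup(E) → towers=[A; B; D/C; F; G; H] holding=E
         pickup(H) → towers=[A; B; D/C; E; F; G] holding=H
         pickup(B) → towers=[A; D/C; E; F; G; H] holding=B
         pickup(F) → towers=[A; B; D/C; E; G; H] holding=F
     unstack(C, D) → towers=[A; B; D; E; F; G; H] holding=C  ← match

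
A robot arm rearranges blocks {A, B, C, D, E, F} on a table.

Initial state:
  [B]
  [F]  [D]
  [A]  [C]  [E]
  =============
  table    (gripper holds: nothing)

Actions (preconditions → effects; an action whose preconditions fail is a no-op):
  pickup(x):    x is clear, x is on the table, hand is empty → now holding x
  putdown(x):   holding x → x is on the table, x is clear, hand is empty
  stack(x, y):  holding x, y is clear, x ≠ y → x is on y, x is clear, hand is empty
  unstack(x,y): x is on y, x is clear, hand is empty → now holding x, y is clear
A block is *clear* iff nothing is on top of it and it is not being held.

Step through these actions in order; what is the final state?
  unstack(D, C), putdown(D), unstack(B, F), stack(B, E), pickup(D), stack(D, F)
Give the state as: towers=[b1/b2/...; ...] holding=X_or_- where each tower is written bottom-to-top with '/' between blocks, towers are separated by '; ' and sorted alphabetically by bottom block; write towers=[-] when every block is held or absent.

towers=[A/F/D; C; E/B] holding=-

step 1 (unstack(D, C)): towers=[A/F/B; C; E] holding=D
step 2 (putdown(D)): towers=[A/F/B; C; D; E] holding=-
step 3 (unstack(B, F)): towers=[A/F; C; D; E] holding=B
step 4 (stack(B, E)): towers=[A/F; C; D; E/B] holding=-
step 5 (pickup(D)): towers=[A/F; C; E/B] holding=D
step 6 (stack(D, F)): towers=[A/F/D; C; E/B] holding=-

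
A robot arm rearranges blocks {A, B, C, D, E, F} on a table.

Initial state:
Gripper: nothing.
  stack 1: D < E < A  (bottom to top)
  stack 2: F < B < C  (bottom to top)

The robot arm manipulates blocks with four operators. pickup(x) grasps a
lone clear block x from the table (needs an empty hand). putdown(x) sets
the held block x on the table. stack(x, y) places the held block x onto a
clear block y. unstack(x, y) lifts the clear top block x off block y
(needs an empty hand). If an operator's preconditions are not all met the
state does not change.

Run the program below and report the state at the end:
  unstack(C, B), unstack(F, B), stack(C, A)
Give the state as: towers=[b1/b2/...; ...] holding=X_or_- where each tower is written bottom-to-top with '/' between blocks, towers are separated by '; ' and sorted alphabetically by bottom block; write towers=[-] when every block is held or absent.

step 1 (unstack(C, B)): towers=[D/E/A; F/B] holding=C
step 2 (unstack(F, B)) [no-op]: towers=[D/E/A; F/B] holding=C
step 3 (stack(C, A)): towers=[D/E/A/C; F/B] holding=-

towers=[D/E/A/C; F/B] holding=-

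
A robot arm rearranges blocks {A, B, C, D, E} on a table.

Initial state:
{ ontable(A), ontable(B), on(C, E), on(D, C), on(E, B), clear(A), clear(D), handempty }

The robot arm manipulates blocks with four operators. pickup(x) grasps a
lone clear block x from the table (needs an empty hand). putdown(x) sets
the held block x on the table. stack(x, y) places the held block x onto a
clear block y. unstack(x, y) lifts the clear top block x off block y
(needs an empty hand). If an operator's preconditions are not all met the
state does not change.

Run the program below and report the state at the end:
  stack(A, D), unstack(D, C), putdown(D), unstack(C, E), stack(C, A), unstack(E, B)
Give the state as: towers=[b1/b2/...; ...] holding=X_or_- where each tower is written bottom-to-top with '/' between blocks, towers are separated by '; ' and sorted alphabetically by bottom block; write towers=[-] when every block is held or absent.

towers=[A/C; B; D] holding=E

step 1 (stack(A, D)) [no-op]: towers=[A; B/E/C/D] holding=-
step 2 (unstack(D, C)): towers=[A; B/E/C] holding=D
step 3 (putdown(D)): towers=[A; B/E/C; D] holding=-
step 4 (unstack(C, E)): towers=[A; B/E; D] holding=C
step 5 (stack(C, A)): towers=[A/C; B/E; D] holding=-
step 6 (unstack(E, B)): towers=[A/C; B; D] holding=E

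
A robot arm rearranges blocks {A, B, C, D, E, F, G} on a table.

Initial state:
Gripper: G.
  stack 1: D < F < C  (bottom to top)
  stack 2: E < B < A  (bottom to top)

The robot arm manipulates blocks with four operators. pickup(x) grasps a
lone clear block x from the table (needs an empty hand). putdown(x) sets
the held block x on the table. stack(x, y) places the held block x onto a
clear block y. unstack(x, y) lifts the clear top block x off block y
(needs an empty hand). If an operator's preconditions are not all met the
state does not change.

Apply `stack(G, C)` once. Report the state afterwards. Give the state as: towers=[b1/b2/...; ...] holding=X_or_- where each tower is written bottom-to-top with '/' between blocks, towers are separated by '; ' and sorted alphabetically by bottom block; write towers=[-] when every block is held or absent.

before: towers=[D/F/C; E/B/A] holding=G
pre[stack(G, C)]: holding(G) ✓, clear(C) ✓, G≠C ✓
all met → apply stack(G, C)
after:  towers=[D/F/C/G; E/B/A] holding=-

towers=[D/F/C/G; E/B/A] holding=-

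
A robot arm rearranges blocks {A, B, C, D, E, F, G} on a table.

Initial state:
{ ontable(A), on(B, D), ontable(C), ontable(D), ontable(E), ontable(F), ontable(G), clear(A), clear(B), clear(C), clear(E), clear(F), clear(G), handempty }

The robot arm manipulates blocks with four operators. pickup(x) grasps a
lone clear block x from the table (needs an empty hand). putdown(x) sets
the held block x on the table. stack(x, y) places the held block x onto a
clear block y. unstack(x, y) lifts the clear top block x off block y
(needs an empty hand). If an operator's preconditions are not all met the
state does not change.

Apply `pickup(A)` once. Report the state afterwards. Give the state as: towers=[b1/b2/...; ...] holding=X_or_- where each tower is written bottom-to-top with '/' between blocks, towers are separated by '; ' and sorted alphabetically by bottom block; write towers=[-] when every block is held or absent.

towers=[C; D/B; E; F; G] holding=A

before: towers=[A; C; D/B; E; F; G] holding=-
pre[pickup(A)]: clear(A) ✓, ontable(A) ✓, handempty ✓
all met → apply pickup(A)
after:  towers=[C; D/B; E; F; G] holding=A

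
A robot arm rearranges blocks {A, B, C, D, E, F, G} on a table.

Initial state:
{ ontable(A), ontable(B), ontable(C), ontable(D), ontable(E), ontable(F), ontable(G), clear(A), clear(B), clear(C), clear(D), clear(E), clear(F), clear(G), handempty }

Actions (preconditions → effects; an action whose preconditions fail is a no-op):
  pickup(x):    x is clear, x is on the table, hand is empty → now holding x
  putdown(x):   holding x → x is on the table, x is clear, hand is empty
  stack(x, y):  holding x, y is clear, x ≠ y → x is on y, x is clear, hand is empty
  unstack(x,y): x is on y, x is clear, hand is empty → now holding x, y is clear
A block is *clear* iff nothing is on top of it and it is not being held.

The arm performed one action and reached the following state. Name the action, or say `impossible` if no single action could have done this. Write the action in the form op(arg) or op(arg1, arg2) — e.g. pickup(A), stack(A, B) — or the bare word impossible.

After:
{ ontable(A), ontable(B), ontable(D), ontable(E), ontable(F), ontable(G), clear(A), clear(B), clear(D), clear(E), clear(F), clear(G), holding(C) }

pickup(C)

target: towers=[A; B; D; E; F; G] holding=C
         pickup(B) → towers=[A; C; D; E; F; G] holding=B
         pickup(F) → towers=[A; B; C; D; E; G] holding=F
         pickup(G) → towers=[A; B; C; D; E; F] holding=G
         pickup(D) → towers=[A; B; C; E; F; G] holding=D
         pickup(A) → towers=[B; C; D; E; F; G] holding=A
         pickup(E) → towers=[A; B; C; D; F; G] holding=E
         pickup(C) → towers=[A; B; D; E; F; G] holding=C  ← match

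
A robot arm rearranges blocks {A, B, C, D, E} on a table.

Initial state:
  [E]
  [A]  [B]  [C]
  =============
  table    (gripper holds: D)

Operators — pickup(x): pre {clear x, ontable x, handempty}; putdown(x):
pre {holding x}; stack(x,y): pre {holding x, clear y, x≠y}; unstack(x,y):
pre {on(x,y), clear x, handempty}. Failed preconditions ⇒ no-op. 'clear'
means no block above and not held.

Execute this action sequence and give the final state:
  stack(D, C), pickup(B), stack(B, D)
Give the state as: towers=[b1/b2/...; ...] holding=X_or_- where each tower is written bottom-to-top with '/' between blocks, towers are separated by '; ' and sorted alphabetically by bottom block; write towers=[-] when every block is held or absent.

towers=[A/E; C/D/B] holding=-

step 1 (stack(D, C)): towers=[A/E; B; C/D] holding=-
step 2 (pickup(B)): towers=[A/E; C/D] holding=B
step 3 (stack(B, D)): towers=[A/E; C/D/B] holding=-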